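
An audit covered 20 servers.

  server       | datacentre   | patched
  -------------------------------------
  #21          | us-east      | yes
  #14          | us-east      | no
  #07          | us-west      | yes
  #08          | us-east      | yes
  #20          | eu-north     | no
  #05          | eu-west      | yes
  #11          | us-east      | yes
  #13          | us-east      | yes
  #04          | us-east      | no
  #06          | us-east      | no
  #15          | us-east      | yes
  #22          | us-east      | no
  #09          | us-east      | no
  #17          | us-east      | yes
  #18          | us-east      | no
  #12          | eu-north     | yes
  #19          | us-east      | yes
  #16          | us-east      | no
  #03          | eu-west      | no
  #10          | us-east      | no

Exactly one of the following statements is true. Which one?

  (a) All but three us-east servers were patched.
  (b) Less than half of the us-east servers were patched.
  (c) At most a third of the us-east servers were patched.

|A| = 15, |A ∩ B| = 7, |A ∖ B| = 8.
(a) requires |A ∖ B| = 3: false.
(b) requires |A ∩ B| < |A ∖ B|: true.
(c) requires |A ∩ B| / |A| ≤ 1/3: false.

(b)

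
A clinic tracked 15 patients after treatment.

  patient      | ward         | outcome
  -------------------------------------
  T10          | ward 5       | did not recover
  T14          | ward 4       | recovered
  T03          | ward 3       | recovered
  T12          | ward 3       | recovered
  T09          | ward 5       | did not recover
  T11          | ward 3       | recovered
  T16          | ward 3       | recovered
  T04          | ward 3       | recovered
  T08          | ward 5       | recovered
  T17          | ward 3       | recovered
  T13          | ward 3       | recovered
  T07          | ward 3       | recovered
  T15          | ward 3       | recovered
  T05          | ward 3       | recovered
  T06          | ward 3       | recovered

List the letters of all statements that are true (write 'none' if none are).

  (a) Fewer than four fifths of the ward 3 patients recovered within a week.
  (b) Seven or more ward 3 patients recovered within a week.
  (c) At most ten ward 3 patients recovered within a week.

(b)

|A| = 11, |A ∩ B| = 11, |A ∖ B| = 0.
(a) |A ∩ B| / |A| < 4/5: fails.
(b) |A ∩ B| ≥ 7: holds.
(c) |A ∩ B| ≤ 10: fails.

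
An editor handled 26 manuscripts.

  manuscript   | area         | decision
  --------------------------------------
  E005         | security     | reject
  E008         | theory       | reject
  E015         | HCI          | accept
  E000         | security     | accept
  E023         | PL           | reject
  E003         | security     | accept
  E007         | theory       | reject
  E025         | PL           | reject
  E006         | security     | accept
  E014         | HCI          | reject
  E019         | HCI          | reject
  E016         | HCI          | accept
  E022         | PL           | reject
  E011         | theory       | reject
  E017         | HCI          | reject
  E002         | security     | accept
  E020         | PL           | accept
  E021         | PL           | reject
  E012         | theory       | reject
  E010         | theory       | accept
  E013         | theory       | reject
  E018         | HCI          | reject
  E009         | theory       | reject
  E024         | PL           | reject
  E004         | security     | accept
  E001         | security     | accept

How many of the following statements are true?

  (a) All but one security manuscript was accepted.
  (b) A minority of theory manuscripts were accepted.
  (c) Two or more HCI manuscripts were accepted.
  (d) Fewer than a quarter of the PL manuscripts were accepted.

(a) security: |A| = 7, |A ∩ B| = 6; needs |A ∖ B| = 1 — true.
(b) theory: |A| = 7, |A ∩ B| = 1; needs |A ∩ B| < |A ∖ B| — true.
(c) HCI: |A| = 6, |A ∩ B| = 2; needs |A ∩ B| ≥ 2 — true.
(d) PL: |A| = 6, |A ∩ B| = 1; needs |A ∩ B| / |A| < 1/4 — true.

4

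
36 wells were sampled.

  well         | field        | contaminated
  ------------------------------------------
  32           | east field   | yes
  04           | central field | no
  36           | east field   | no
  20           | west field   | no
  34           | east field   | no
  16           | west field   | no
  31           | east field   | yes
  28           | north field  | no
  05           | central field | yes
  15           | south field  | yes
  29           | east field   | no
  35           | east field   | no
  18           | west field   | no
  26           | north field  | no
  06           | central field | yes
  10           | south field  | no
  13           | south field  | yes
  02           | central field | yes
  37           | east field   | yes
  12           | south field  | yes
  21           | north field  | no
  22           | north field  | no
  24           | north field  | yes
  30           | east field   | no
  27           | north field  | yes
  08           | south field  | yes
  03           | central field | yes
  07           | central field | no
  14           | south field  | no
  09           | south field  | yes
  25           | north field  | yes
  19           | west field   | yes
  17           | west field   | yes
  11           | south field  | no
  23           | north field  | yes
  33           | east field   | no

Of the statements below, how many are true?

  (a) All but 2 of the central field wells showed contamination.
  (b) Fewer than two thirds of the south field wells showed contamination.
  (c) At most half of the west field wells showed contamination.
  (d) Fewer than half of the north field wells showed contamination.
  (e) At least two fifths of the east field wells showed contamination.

3

(a) central field: |A| = 6, |A ∩ B| = 4; needs |A ∖ B| = 2 — true.
(b) south field: |A| = 8, |A ∩ B| = 5; needs |A ∩ B| / |A| < 2/3 — true.
(c) west field: |A| = 5, |A ∩ B| = 2; needs |A ∩ B| ≤ |A ∖ B| — true.
(d) north field: |A| = 8, |A ∩ B| = 4; needs |A ∩ B| < |A ∖ B| — false.
(e) east field: |A| = 9, |A ∩ B| = 3; needs |A ∩ B| / |A| ≥ 2/5 — false.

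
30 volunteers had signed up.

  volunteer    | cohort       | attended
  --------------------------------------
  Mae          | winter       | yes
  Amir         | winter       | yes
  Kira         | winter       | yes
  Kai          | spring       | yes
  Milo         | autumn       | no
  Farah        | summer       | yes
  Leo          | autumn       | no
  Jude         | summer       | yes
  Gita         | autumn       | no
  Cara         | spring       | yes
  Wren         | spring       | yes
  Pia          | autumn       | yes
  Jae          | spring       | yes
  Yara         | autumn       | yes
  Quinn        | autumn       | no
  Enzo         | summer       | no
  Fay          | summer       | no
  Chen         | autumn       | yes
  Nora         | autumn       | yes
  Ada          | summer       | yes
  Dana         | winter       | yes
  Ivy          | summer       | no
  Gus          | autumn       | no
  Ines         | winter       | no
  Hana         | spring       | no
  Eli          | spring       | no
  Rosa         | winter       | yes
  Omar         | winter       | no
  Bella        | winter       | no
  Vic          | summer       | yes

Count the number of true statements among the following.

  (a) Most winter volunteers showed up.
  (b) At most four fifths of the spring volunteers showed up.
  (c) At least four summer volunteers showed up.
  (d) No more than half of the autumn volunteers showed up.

4

(a) winter: |A| = 8, |A ∩ B| = 5; needs |A ∩ B| > |A ∖ B| — true.
(b) spring: |A| = 6, |A ∩ B| = 4; needs |A ∩ B| / |A| ≤ 4/5 — true.
(c) summer: |A| = 7, |A ∩ B| = 4; needs |A ∩ B| ≥ 4 — true.
(d) autumn: |A| = 9, |A ∩ B| = 4; needs |A ∩ B| ≤ |A ∖ B| — true.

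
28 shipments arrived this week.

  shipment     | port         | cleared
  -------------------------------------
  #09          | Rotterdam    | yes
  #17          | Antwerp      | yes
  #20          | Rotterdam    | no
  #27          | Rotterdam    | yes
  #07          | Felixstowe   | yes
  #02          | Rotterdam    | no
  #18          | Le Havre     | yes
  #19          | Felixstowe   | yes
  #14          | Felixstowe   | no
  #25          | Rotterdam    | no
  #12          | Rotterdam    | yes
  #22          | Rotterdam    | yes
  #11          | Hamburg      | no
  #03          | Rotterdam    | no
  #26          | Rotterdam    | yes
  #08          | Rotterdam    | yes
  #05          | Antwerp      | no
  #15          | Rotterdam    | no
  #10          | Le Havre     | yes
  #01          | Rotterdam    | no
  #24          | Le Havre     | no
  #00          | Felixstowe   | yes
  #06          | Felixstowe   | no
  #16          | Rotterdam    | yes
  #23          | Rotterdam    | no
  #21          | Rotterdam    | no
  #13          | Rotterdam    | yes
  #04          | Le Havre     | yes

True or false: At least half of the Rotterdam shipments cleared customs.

Truth condition: |A ∩ B| ≥ |A ∖ B|.
|A| = 16, |A ∩ B| = 8, |A ∖ B| = 8.
8 = 8, so the statement is true.

True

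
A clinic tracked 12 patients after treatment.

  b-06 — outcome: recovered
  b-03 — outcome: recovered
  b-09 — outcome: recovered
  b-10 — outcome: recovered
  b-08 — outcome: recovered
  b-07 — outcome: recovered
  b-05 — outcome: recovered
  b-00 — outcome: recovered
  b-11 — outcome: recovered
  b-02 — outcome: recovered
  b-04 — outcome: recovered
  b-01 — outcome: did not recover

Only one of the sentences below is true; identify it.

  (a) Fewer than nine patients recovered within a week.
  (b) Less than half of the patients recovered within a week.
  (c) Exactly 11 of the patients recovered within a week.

(c)

|A| = 12, |A ∩ B| = 11, |A ∖ B| = 1.
(a) requires |A ∩ B| < 9: false.
(b) requires |A ∩ B| < |A ∖ B|: false.
(c) requires |A ∩ B| = 11: true.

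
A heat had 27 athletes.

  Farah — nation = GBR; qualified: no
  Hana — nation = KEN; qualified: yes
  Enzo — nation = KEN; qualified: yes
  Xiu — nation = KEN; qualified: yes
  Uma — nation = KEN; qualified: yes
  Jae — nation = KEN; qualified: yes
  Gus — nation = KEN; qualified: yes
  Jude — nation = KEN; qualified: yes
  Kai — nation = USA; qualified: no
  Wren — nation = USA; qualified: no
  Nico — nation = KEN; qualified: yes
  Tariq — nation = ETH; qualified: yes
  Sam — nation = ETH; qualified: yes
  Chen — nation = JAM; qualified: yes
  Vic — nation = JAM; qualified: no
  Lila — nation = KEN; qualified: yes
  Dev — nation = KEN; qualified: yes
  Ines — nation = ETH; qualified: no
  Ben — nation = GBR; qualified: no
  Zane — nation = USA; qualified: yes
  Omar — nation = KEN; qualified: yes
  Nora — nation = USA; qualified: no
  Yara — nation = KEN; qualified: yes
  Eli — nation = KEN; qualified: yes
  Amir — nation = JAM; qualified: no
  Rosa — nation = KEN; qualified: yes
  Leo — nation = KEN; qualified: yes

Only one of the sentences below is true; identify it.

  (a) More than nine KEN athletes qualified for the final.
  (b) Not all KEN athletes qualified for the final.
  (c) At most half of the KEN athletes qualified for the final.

(a)

|A| = 15, |A ∩ B| = 15, |A ∖ B| = 0.
(a) requires |A ∩ B| > 9: true.
(b) requires A ⊄ B (|A ∖ B| ≥ 1): false.
(c) requires |A ∩ B| ≤ |A ∖ B|: false.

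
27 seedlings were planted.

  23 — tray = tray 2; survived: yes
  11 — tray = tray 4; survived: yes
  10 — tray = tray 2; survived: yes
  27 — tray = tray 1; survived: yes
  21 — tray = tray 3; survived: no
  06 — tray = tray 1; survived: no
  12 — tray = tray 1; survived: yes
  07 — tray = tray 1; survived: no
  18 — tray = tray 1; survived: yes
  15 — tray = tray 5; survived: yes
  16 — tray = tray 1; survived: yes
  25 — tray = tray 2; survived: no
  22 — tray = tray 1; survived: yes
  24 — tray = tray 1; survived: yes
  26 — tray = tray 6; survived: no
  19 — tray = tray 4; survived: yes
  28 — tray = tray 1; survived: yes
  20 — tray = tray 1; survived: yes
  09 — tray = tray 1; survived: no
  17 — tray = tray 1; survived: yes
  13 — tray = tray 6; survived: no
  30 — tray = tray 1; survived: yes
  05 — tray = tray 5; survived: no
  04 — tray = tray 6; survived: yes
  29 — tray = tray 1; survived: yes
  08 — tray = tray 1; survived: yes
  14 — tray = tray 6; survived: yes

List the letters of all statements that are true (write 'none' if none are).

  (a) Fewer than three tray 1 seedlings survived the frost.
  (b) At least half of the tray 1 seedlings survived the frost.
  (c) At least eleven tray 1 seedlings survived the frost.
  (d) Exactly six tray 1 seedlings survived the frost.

(b), (c)

|A| = 15, |A ∩ B| = 12, |A ∖ B| = 3.
(a) |A ∩ B| < 3: fails.
(b) |A ∩ B| ≥ |A ∖ B|: holds.
(c) |A ∩ B| ≥ 11: holds.
(d) |A ∩ B| = 6: fails.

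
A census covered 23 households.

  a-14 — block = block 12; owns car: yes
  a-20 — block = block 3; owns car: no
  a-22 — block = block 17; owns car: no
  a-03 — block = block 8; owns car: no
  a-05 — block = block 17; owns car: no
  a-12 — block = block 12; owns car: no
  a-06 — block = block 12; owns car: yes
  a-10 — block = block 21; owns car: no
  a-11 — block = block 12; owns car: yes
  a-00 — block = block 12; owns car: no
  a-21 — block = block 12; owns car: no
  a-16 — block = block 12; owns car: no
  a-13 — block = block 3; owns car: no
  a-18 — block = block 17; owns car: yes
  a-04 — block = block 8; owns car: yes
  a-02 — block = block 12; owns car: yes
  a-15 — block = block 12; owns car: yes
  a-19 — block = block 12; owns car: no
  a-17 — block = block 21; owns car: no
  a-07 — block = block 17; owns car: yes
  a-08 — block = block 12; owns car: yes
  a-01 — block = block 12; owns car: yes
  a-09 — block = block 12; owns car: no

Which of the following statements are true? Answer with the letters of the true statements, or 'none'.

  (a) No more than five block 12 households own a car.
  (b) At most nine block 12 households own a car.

|A| = 13, |A ∩ B| = 7, |A ∖ B| = 6.
(a) |A ∩ B| ≤ 5: fails.
(b) |A ∩ B| ≤ 9: holds.

(b)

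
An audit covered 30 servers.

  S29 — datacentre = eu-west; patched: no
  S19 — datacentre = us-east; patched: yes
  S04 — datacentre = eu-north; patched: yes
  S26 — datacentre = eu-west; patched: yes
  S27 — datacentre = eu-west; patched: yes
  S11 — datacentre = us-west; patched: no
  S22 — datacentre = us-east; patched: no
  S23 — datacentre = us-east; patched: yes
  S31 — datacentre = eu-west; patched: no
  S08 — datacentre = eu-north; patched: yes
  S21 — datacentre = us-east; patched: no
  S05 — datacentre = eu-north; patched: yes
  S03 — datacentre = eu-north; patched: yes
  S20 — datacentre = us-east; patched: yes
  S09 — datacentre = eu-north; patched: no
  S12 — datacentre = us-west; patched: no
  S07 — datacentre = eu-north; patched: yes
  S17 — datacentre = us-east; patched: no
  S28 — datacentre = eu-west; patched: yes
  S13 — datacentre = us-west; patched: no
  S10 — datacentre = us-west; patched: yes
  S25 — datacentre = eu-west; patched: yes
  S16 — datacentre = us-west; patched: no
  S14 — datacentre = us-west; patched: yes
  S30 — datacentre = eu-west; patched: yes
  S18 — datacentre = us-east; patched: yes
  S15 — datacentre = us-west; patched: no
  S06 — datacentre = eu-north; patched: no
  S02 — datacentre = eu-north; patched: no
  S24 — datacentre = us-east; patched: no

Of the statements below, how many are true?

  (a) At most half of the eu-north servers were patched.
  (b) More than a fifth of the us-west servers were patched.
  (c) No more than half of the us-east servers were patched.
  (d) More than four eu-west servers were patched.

3

(a) eu-north: |A| = 8, |A ∩ B| = 5; needs |A ∩ B| ≤ |A ∖ B| — false.
(b) us-west: |A| = 7, |A ∩ B| = 2; needs |A ∩ B| / |A| > 1/5 — true.
(c) us-east: |A| = 8, |A ∩ B| = 4; needs |A ∩ B| ≤ |A ∖ B| — true.
(d) eu-west: |A| = 7, |A ∩ B| = 5; needs |A ∩ B| > 4 — true.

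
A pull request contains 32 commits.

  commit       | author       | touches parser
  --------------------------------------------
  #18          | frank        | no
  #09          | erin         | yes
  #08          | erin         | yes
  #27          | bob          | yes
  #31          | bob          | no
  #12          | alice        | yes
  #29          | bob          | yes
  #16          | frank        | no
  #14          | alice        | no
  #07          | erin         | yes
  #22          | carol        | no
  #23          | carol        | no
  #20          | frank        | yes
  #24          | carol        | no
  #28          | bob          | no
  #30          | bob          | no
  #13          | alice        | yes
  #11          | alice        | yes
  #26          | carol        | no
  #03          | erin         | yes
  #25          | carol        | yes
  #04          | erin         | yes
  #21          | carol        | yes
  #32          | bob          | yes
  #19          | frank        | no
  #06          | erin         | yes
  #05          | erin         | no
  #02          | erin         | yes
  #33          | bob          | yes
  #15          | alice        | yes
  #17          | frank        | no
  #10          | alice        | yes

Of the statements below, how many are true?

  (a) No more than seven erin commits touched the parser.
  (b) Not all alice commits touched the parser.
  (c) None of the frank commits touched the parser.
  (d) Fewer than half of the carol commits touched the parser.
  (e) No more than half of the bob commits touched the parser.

3

(a) erin: |A| = 8, |A ∩ B| = 7; needs |A ∩ B| ≤ 7 — true.
(b) alice: |A| = 6, |A ∩ B| = 5; needs A ⊄ B (|A ∖ B| ≥ 1) — true.
(c) frank: |A| = 5, |A ∩ B| = 1; needs A ∩ B = ∅ (|A ∩ B| = 0) — false.
(d) carol: |A| = 6, |A ∩ B| = 2; needs |A ∩ B| < |A ∖ B| — true.
(e) bob: |A| = 7, |A ∩ B| = 4; needs |A ∩ B| ≤ |A ∖ B| — false.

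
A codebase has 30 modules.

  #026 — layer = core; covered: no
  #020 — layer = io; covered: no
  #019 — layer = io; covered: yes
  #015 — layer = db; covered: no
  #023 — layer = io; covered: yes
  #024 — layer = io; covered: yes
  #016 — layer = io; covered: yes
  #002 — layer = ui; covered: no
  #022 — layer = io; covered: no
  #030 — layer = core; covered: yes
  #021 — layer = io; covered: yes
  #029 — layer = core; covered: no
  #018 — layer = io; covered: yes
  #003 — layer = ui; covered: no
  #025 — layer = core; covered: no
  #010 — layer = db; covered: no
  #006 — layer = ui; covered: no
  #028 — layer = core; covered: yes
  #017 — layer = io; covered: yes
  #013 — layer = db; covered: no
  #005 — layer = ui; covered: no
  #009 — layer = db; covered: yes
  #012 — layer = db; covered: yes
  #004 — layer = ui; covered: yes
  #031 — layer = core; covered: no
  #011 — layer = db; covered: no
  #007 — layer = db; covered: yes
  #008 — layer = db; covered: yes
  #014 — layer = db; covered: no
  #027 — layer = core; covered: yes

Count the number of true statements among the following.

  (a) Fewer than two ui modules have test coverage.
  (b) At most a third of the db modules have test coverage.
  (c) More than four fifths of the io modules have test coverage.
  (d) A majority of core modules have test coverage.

(a) ui: |A| = 5, |A ∩ B| = 1; needs |A ∩ B| < 2 — true.
(b) db: |A| = 9, |A ∩ B| = 4; needs |A ∩ B| / |A| ≤ 1/3 — false.
(c) io: |A| = 9, |A ∩ B| = 7; needs |A ∩ B| / |A| > 4/5 — false.
(d) core: |A| = 7, |A ∩ B| = 3; needs |A ∩ B| > |A ∖ B| — false.

1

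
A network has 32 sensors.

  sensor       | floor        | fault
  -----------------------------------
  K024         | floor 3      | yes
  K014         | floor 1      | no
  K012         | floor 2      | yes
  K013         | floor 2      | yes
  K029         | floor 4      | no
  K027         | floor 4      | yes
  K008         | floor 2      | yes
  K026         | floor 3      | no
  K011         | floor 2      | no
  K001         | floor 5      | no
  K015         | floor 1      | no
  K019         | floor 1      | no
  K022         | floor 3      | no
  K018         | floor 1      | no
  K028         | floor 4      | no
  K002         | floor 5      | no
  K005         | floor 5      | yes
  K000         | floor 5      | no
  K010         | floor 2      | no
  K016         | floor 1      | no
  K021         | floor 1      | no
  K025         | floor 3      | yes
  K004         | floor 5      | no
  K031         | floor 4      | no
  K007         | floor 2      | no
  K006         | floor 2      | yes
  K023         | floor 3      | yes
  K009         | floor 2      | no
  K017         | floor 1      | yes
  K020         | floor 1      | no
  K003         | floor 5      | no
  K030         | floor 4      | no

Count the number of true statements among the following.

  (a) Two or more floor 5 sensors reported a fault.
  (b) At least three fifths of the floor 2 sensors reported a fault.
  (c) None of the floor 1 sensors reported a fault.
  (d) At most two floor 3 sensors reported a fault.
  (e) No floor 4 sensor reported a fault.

0

(a) floor 5: |A| = 6, |A ∩ B| = 1; needs |A ∩ B| ≥ 2 — false.
(b) floor 2: |A| = 8, |A ∩ B| = 4; needs |A ∩ B| / |A| ≥ 3/5 — false.
(c) floor 1: |A| = 8, |A ∩ B| = 1; needs A ∩ B = ∅ (|A ∩ B| = 0) — false.
(d) floor 3: |A| = 5, |A ∩ B| = 3; needs |A ∩ B| ≤ 2 — false.
(e) floor 4: |A| = 5, |A ∩ B| = 1; needs A ∩ B = ∅ (|A ∩ B| = 0) — false.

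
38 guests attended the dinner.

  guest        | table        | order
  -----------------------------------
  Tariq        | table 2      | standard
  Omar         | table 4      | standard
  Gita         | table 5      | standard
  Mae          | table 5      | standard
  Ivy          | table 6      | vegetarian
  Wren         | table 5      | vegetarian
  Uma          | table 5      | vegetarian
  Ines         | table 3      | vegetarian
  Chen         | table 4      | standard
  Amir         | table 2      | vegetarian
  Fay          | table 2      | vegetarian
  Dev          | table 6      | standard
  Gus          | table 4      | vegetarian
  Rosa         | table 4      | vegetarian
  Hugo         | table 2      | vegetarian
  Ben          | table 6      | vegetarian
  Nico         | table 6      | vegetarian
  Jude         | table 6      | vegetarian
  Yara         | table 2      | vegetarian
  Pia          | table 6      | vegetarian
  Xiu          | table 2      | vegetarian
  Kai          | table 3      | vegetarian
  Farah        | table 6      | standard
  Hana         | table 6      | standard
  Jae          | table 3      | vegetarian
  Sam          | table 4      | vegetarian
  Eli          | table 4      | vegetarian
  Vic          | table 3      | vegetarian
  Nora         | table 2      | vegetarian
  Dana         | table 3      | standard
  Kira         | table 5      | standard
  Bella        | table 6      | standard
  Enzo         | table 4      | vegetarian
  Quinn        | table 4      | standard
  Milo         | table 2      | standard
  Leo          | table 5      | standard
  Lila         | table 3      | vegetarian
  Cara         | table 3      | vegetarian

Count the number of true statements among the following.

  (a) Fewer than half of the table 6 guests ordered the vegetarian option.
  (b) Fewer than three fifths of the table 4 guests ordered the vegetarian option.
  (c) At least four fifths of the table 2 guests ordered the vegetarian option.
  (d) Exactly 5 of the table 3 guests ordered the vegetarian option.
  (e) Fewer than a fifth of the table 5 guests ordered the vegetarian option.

(a) table 6: |A| = 9, |A ∩ B| = 5; needs |A ∩ B| < |A ∖ B| — false.
(b) table 4: |A| = 8, |A ∩ B| = 5; needs |A ∩ B| / |A| < 3/5 — false.
(c) table 2: |A| = 8, |A ∩ B| = 6; needs |A ∩ B| / |A| ≥ 4/5 — false.
(d) table 3: |A| = 7, |A ∩ B| = 6; needs |A ∩ B| = 5 — false.
(e) table 5: |A| = 6, |A ∩ B| = 2; needs |A ∩ B| / |A| < 1/5 — false.

0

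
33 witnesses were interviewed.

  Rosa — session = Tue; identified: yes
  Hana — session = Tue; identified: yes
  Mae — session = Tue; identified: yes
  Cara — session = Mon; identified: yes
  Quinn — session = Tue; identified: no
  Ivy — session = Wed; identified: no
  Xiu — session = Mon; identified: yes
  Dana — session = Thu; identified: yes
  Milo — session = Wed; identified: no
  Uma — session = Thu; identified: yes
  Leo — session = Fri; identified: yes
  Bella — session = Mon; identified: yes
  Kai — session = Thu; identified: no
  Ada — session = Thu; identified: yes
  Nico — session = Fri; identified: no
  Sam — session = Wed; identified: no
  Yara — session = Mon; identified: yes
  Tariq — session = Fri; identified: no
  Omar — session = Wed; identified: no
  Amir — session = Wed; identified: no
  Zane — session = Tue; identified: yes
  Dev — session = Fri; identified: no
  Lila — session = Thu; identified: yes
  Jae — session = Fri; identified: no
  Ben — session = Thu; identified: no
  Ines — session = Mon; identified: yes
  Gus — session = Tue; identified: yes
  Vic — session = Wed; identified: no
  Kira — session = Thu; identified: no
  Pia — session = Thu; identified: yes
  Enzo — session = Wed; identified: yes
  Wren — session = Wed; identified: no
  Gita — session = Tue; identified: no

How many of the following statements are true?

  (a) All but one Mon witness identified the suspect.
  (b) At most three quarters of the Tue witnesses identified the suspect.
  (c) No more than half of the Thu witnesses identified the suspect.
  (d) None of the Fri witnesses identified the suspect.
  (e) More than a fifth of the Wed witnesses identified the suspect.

(a) Mon: |A| = 5, |A ∩ B| = 5; needs |A ∖ B| = 1 — false.
(b) Tue: |A| = 7, |A ∩ B| = 5; needs |A ∩ B| / |A| ≤ 3/4 — true.
(c) Thu: |A| = 8, |A ∩ B| = 5; needs |A ∩ B| ≤ |A ∖ B| — false.
(d) Fri: |A| = 5, |A ∩ B| = 1; needs A ∩ B = ∅ (|A ∩ B| = 0) — false.
(e) Wed: |A| = 8, |A ∩ B| = 1; needs |A ∩ B| / |A| > 1/5 — false.

1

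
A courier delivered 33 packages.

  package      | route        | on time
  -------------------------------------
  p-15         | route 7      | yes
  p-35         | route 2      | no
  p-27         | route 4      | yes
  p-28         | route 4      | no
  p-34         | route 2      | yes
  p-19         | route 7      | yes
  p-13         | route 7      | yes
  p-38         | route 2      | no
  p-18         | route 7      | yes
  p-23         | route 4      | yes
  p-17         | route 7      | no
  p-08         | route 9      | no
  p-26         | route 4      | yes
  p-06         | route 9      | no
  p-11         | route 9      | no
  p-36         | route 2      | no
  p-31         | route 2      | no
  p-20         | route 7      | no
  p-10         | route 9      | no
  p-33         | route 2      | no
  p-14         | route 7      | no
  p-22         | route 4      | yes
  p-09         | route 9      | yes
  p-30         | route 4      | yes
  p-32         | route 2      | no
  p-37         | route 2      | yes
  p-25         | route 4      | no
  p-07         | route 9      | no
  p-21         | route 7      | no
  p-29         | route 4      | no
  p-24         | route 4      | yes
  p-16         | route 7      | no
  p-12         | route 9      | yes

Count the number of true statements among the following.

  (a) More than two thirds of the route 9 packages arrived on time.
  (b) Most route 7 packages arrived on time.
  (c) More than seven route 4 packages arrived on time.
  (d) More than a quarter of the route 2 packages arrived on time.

(a) route 9: |A| = 7, |A ∩ B| = 2; needs |A ∩ B| / |A| > 2/3 — false.
(b) route 7: |A| = 9, |A ∩ B| = 4; needs |A ∩ B| > |A ∖ B| — false.
(c) route 4: |A| = 9, |A ∩ B| = 6; needs |A ∩ B| > 7 — false.
(d) route 2: |A| = 8, |A ∩ B| = 2; needs |A ∩ B| / |A| > 1/4 — false.

0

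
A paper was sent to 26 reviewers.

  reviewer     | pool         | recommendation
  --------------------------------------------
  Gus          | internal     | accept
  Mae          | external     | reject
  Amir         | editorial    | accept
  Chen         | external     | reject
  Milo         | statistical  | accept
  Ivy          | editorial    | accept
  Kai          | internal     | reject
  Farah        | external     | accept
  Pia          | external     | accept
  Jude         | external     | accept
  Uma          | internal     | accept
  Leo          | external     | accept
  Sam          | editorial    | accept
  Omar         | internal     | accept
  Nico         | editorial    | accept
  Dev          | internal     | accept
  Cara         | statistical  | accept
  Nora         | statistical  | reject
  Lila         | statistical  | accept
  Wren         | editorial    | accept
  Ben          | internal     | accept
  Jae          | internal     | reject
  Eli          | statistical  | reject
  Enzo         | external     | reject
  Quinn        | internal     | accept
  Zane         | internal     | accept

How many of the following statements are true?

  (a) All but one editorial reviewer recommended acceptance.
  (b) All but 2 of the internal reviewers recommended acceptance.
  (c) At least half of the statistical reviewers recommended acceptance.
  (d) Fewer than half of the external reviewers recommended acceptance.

(a) editorial: |A| = 5, |A ∩ B| = 5; needs |A ∖ B| = 1 — false.
(b) internal: |A| = 9, |A ∩ B| = 7; needs |A ∖ B| = 2 — true.
(c) statistical: |A| = 5, |A ∩ B| = 3; needs |A ∩ B| ≥ |A ∖ B| — true.
(d) external: |A| = 7, |A ∩ B| = 4; needs |A ∩ B| < |A ∖ B| — false.

2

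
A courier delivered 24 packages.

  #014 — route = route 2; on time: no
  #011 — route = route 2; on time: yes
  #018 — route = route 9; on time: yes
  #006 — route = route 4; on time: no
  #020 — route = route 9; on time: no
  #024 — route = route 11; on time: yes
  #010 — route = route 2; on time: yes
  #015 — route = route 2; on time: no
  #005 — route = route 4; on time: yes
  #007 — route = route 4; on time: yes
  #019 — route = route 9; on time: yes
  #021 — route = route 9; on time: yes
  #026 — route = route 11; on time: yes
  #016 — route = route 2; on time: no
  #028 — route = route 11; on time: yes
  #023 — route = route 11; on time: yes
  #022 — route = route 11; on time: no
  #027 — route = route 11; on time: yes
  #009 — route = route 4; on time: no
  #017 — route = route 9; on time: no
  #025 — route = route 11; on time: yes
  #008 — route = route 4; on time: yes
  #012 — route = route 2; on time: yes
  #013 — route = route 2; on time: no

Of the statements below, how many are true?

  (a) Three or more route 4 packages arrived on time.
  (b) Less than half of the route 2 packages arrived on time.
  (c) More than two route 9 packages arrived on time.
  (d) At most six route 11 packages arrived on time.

4

(a) route 4: |A| = 5, |A ∩ B| = 3; needs |A ∩ B| ≥ 3 — true.
(b) route 2: |A| = 7, |A ∩ B| = 3; needs |A ∩ B| < |A ∖ B| — true.
(c) route 9: |A| = 5, |A ∩ B| = 3; needs |A ∩ B| > 2 — true.
(d) route 11: |A| = 7, |A ∩ B| = 6; needs |A ∩ B| ≤ 6 — true.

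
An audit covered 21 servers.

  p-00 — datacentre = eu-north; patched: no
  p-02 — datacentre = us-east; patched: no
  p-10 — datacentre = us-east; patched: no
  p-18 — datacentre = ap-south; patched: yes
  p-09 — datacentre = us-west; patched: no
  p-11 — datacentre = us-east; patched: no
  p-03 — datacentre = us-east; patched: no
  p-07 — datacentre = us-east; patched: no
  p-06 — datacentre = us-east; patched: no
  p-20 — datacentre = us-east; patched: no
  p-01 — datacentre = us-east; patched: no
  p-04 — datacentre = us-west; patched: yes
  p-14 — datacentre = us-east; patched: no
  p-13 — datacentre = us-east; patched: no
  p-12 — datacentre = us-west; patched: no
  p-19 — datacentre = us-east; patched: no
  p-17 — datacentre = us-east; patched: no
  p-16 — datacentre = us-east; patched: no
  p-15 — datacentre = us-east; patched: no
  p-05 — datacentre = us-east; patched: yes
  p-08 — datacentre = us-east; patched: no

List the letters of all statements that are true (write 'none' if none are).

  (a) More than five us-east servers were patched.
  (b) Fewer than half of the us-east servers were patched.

(b)

|A| = 16, |A ∩ B| = 1, |A ∖ B| = 15.
(a) |A ∩ B| > 5: fails.
(b) |A ∩ B| < |A ∖ B|: holds.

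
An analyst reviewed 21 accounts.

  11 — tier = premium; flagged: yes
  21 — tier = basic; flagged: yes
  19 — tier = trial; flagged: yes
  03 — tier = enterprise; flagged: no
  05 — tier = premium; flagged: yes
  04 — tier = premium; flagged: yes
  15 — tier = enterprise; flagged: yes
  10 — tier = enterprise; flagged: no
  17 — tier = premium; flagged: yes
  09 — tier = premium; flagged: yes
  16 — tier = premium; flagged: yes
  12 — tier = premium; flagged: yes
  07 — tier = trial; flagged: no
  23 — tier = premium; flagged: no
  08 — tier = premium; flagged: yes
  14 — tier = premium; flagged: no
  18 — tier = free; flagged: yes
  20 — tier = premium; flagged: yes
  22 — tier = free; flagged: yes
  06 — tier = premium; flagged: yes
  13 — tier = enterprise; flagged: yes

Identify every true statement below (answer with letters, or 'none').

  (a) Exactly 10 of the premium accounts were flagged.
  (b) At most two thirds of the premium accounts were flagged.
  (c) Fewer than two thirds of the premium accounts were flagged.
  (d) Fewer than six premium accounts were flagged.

(a)

|A| = 12, |A ∩ B| = 10, |A ∖ B| = 2.
(a) |A ∩ B| = 10: holds.
(b) |A ∩ B| / |A| ≤ 2/3: fails.
(c) |A ∩ B| / |A| < 2/3: fails.
(d) |A ∩ B| < 6: fails.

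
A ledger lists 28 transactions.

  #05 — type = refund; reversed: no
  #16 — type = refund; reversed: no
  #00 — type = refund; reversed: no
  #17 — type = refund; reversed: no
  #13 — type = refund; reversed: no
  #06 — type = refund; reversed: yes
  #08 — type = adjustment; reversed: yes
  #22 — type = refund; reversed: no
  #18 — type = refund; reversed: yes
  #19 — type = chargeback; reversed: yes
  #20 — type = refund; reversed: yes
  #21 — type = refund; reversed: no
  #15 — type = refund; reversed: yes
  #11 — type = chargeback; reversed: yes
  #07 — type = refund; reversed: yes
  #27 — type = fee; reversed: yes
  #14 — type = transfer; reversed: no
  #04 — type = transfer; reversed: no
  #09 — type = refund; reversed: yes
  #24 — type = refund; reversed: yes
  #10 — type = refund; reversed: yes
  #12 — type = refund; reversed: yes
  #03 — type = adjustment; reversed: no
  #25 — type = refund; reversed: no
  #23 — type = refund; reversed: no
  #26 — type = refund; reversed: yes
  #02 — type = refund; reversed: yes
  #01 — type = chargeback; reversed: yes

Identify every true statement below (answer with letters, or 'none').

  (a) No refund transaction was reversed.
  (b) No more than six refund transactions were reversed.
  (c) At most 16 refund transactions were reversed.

|A| = 20, |A ∩ B| = 11, |A ∖ B| = 9.
(a) A ∩ B = ∅ (|A ∩ B| = 0): fails.
(b) |A ∩ B| ≤ 6: fails.
(c) |A ∩ B| ≤ 16: holds.

(c)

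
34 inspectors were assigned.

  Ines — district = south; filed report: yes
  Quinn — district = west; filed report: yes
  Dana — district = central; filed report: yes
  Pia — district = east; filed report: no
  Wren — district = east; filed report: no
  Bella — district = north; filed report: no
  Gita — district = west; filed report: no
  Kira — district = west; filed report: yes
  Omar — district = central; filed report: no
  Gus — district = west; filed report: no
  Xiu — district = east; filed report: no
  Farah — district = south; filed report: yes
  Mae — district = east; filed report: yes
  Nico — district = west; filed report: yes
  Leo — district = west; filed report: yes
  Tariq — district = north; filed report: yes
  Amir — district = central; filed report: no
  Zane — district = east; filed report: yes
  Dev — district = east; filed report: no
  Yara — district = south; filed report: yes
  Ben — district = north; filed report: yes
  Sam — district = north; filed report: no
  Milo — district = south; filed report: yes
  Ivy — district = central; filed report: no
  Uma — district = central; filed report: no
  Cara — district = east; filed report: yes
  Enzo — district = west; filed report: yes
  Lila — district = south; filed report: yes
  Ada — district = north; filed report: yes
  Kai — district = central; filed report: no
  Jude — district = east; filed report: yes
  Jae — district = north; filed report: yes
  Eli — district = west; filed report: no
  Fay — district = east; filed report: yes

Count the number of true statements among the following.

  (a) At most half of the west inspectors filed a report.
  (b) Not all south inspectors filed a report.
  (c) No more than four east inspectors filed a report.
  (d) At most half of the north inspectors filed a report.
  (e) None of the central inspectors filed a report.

(a) west: |A| = 8, |A ∩ B| = 5; needs |A ∩ B| ≤ |A ∖ B| — false.
(b) south: |A| = 5, |A ∩ B| = 5; needs A ⊄ B (|A ∖ B| ≥ 1) — false.
(c) east: |A| = 9, |A ∩ B| = 5; needs |A ∩ B| ≤ 4 — false.
(d) north: |A| = 6, |A ∩ B| = 4; needs |A ∩ B| ≤ |A ∖ B| — false.
(e) central: |A| = 6, |A ∩ B| = 1; needs A ∩ B = ∅ (|A ∩ B| = 0) — false.

0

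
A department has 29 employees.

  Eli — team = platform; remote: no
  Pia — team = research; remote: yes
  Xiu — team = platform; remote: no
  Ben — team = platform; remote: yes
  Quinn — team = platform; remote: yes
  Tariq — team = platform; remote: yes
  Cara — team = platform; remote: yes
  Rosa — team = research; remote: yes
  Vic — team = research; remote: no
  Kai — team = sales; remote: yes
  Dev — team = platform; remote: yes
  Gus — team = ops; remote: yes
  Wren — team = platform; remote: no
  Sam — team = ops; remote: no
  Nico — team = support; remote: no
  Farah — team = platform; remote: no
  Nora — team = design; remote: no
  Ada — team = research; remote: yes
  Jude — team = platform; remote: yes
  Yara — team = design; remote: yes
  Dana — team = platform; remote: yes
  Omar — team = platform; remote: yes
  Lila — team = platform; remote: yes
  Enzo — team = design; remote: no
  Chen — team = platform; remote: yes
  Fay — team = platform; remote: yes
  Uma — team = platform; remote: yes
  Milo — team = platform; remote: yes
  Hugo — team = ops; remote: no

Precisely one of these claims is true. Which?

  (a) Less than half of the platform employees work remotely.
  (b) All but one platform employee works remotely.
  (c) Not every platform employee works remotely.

|A| = 17, |A ∩ B| = 13, |A ∖ B| = 4.
(a) requires |A ∩ B| < |A ∖ B|: false.
(b) requires |A ∖ B| = 1: false.
(c) requires A ⊄ B (|A ∖ B| ≥ 1): true.

(c)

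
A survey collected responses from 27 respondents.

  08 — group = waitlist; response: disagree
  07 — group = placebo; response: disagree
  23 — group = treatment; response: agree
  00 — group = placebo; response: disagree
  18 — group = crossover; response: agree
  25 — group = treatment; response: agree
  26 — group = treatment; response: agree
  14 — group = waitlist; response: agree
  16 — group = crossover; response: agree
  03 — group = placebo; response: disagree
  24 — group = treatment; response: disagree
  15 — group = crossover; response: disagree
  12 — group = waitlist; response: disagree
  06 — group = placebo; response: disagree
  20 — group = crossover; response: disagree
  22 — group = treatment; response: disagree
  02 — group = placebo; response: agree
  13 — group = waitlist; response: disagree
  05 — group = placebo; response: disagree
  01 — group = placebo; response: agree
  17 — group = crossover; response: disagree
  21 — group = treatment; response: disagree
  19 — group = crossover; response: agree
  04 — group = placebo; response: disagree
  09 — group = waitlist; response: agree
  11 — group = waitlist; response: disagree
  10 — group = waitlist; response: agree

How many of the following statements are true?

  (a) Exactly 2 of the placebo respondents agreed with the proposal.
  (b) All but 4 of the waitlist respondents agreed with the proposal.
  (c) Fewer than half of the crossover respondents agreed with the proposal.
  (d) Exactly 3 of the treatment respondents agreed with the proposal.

(a) placebo: |A| = 8, |A ∩ B| = 2; needs |A ∩ B| = 2 — true.
(b) waitlist: |A| = 7, |A ∩ B| = 3; needs |A ∖ B| = 4 — true.
(c) crossover: |A| = 6, |A ∩ B| = 3; needs |A ∩ B| < |A ∖ B| — false.
(d) treatment: |A| = 6, |A ∩ B| = 3; needs |A ∩ B| = 3 — true.

3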